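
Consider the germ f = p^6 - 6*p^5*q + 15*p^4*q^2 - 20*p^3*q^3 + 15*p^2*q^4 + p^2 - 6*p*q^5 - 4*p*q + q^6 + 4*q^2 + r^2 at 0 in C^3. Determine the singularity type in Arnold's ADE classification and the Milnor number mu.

Type A_{5}, Milnor number mu = 5.

The Hessian of f at 0 has rank 2. Corank 1: A-series; mu = 5 gives A_5.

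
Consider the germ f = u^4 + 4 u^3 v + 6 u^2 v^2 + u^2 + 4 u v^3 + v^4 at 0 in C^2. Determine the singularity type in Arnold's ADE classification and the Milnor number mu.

The Hessian of f at 0 has rank 1. Corank 1: A-series; mu = 3 gives A_3.

Type A_3, Milnor number mu = 3.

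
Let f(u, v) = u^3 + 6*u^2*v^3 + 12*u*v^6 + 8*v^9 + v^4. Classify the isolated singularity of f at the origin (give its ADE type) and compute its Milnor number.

The Hessian of f at 0 has rank 0. Corank 2; j^3 = u^3 is a perfect cube, so E-series; the 4-jet and mu = 6 give E_6.

Type E_6, Milnor number mu = 6.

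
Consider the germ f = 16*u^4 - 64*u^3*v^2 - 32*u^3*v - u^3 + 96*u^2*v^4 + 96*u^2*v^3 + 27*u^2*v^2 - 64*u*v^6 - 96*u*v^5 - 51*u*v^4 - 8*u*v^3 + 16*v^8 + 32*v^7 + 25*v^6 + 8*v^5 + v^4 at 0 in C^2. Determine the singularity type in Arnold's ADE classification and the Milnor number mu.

The Hessian of f at 0 is [[0, 0], [0, 0]] with rank 0, so corank 2. A Groebner basis of the Jacobian ideal J(f) in C{u,v} is {u^3, u^2*v, -u^2/2 + u*v^2, -3*u^2 + v^3}; counting standard monomials gives mu = 6. Corank 2; j^3 = -u^3 is a perfect cube, so E-series; the 4-jet and mu = 6 give E_6.

Type E_{6}, Milnor number mu = 6.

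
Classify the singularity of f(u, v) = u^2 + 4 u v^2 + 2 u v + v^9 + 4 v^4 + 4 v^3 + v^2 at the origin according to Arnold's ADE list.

A8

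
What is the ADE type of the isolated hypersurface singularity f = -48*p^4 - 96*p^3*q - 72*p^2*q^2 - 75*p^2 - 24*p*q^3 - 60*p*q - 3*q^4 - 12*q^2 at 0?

The Hessian of f at 0 is [[-150, -60], [-60, -24]] with rank 1, so corank 1. A Groebner basis of the Jacobian ideal J(f) in C{p,q} is {q^3, p + 2*q/5}; counting standard monomials gives mu = 3. Corank 1: A-series; mu = 3 gives A_3.

A_3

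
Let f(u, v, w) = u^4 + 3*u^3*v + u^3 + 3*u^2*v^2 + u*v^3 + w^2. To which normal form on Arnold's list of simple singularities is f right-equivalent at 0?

The Hessian of f at 0 is [[0, 0, 0], [0, 0, 0], [0, 0, 2]] with rank 1, so corank 2. A Groebner basis of the Jacobian ideal J(f) in C{u,v,w} is {3*u^2 + v^4 + v^3, u^3, u^2*v - u^2 - v^3/3, 2*u^2 + u*v^2 + 2*v^3/3, w}; counting standard monomials gives mu = 7. Corank 2; j^3 = u^3 is a perfect cube, so E-series; the 4-jet and mu = 7 give E_7.

E_7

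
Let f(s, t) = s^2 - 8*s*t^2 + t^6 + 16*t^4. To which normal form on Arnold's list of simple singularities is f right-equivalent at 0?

A_{5}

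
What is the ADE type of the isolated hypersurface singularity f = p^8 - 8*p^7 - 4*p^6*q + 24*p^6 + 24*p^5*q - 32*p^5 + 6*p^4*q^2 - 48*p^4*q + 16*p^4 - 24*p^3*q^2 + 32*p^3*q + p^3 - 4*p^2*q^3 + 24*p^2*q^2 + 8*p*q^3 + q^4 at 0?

E_{6}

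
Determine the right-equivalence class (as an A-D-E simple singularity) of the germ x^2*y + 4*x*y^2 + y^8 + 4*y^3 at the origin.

D_{9}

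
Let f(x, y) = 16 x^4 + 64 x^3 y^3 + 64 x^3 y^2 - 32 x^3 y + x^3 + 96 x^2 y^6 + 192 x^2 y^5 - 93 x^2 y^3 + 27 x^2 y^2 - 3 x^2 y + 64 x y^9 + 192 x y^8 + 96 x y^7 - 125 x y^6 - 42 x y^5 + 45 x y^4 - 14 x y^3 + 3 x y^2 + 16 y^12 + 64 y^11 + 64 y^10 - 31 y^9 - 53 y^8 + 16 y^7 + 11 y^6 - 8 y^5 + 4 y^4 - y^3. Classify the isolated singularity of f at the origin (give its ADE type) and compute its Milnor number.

Type E_6, Milnor number mu = 6.

The Hessian of f at 0 is [[0, 0], [0, 0]] with rank 0, so corank 2. A Groebner basis of the Jacobian ideal J(f) in C{x,y} is {x^3 - 3*x^2/2 + 3*x*y - 3*y^2/2, x^2*y - 2*x^2 + 4*x*y - 2*y^2, -5*x^2/2 + x*y^2 + 5*x*y - 5*y^2/2, -3*x^2 + 6*x*y + y^3 - 3*y^2}; counting standard monomials gives mu = 6. Corank 2; j^3 = (x - y)^3 is a perfect cube, so E-series; the 4-jet and mu = 6 give E_6.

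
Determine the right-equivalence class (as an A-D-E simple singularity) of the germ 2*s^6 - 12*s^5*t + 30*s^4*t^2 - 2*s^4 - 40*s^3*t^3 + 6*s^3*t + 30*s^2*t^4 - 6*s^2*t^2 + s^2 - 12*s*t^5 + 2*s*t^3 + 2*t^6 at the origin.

A_5

The Hessian of f at 0 has rank 1. Corank 1: A-series; mu = 5 gives A_5.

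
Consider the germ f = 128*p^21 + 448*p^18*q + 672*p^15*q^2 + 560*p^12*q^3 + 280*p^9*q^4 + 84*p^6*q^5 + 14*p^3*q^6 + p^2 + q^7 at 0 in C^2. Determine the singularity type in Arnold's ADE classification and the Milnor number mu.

Type A_{6}, Milnor number mu = 6.

The Hessian of f at 0 has rank 1. Corank 1: A-series; mu = 6 gives A_6.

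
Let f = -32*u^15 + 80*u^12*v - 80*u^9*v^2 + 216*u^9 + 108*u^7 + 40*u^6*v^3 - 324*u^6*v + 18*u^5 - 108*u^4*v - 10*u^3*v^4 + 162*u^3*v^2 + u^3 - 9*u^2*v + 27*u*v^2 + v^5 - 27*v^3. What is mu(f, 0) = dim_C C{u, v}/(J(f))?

The Hessian of f at 0 is [[0, 0], [0, 0]] with rank 0, so corank 2. A Groebner basis of the Jacobian ideal J(f) in C{u,v} is {u^2/324 + u*v^3 - u*v/54 + v^2/36, v^4, u^3 - 27*u*v^2 + 54*v^3, u^2*v - 6*u*v^2 + 9*v^3}; counting standard monomials gives mu = 8. Corank 2; j^3 = (u - 3*v)^3 is a perfect cube, so E-series; the 5-jet and mu = 8 give E_8.

8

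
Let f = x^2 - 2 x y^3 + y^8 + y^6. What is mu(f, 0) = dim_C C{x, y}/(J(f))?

7

The Hessian of f at 0 is [[2, 0], [0, 0]] with rank 1, so corank 1. A Groebner basis of the Jacobian ideal J(f) in C{x,y} is {x^3, x^2*y, -x + y^3}; counting standard monomials gives mu = 7. Corank 1: A-series; mu = 7 gives A_7.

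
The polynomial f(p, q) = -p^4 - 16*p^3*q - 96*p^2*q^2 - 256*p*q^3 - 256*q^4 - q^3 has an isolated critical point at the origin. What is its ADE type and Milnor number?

Type E_{6}, Milnor number mu = 6.

The Hessian of f at 0 has rank 0. Corank 2; j^3 = -q^3 is a perfect cube, so E-series; the 4-jet and mu = 6 give E_6.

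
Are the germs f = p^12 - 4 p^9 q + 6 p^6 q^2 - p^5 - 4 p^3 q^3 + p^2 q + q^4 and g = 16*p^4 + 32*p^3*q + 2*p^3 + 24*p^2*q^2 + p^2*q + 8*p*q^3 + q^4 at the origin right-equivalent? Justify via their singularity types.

The Hessian of f at 0 has rank 0. Corank 2; j^3 = p^2*q has shape L^2 M (L != M), so D-series; mu = 5 gives D_5. The Hessian of g at 0 has rank 0. Corank 2; j^3 = p^2*(2*p + q) has shape L^2 M (L != M), so D-series; mu = 5 gives D_5. Both have type D_5, hence right-equivalent.

Yes.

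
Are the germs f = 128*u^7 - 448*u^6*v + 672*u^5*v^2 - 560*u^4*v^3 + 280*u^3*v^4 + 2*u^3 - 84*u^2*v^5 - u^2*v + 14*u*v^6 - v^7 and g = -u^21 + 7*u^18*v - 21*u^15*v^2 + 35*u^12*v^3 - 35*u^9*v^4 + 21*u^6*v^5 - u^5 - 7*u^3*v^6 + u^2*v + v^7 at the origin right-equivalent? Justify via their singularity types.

Yes.

The Hessian of f at 0 is [[0, 0], [0, 0]] with rank 0, so corank 2. A Groebner basis of the Jacobian ideal J(f) in C{u,v} is {u*v/14 + v^6, u*v^2, u^2 - u*v/2}; counting standard monomials gives mu = 8. Corank 2; j^3 = u^2*(2*u - v) has shape L^2 M (L != M), so D-series; mu = 8 gives D_8. The Hessian of g at 0 is [[0, 0], [0, 0]] with rank 0, so corank 2. A Groebner basis of the Jacobian ideal J(g) in C{u,v} is {u^2/7 + v^6, u^3, u*v}; counting standard monomials gives mu = 8. Corank 2; j^3 = u^2*v has shape L^2 M (L != M), so D-series; mu = 8 gives D_8. Both have type D_8, hence right-equivalent.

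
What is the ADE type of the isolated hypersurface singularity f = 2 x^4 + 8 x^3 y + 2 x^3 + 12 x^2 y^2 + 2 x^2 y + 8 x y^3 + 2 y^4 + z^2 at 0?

D5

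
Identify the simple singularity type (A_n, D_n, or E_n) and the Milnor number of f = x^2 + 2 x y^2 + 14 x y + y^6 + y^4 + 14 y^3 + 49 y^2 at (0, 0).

Type A_{5}, Milnor number mu = 5.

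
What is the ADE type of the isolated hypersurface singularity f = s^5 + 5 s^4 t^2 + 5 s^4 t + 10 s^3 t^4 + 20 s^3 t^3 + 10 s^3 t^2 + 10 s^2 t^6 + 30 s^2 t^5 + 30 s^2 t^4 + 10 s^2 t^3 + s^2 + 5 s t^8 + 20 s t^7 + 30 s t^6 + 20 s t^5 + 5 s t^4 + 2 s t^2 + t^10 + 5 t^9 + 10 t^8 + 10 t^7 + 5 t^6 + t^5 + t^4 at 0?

The Hessian of f at 0 is [[2, 0], [0, 0]] with rank 1, so corank 1. A Groebner basis of the Jacobian ideal J(f) in C{s,t} is {s^2, s + t^2}; counting standard monomials gives mu = 4. Corank 1: A-series; mu = 4 gives A_4.

A4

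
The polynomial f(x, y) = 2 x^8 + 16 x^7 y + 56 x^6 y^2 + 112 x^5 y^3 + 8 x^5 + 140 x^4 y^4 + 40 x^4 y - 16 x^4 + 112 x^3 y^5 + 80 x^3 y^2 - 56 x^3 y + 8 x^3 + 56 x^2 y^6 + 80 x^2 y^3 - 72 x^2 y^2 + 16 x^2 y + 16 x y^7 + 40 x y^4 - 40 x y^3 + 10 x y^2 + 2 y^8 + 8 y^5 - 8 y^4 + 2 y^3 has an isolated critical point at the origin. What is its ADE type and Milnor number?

Type D_9, Milnor number mu = 9.

The Hessian of f at 0 has rank 0. Corank 2; j^3 = 2*(x + y)*(2*x + y)^2 has shape L^2 M (L != M), so D-series; mu = 9 gives D_9.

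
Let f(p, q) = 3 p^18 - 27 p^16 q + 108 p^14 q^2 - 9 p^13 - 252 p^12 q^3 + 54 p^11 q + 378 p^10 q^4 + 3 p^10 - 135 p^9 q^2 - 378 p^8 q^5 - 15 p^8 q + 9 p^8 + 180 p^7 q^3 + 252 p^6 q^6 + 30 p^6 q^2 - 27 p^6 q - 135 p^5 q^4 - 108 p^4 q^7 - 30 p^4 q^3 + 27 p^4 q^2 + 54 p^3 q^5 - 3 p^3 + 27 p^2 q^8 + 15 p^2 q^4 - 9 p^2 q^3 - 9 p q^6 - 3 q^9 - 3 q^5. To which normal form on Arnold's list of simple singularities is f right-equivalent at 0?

E_{8}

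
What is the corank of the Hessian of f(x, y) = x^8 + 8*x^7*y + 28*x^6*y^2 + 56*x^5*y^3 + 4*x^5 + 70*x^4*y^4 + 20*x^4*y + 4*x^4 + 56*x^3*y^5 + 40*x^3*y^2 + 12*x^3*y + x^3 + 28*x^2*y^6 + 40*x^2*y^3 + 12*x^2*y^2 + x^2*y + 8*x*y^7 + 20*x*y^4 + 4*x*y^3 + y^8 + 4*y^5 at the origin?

2

Hessian at 0 has rank 0.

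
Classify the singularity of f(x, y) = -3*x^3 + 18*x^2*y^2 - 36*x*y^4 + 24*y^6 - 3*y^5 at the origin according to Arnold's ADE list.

The Hessian of f at 0 is [[0, 0], [0, 0]] with rank 0, so corank 2. A Groebner basis of the Jacobian ideal J(f) in C{x,y} is {y^4, x^3, -x^2/4 + x*y^2}; counting standard monomials gives mu = 8. Corank 2; j^3 = -3*x^3 is a perfect cube, so E-series; the 5-jet and mu = 8 give E_8.

E_8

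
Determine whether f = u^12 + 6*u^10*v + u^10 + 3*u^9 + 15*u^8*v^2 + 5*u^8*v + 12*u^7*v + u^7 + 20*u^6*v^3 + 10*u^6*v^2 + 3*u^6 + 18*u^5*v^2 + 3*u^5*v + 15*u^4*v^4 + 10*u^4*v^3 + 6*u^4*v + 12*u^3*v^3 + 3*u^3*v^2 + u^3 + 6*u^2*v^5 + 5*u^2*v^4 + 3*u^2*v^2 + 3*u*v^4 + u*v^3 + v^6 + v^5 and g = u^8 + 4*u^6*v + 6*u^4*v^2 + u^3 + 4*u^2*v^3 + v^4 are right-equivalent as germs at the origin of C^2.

No.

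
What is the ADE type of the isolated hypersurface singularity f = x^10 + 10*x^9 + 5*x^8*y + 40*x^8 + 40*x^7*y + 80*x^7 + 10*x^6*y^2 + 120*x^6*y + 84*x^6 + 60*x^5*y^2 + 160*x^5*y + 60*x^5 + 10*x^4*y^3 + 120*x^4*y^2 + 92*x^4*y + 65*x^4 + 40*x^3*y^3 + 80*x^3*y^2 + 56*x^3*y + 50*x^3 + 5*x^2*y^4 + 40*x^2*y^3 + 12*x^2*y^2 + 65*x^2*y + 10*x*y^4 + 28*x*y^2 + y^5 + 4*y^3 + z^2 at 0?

D6

The Hessian of f at 0 has rank 1. Corank 2; j^3 = (2*x + y)*(5*x + 2*y)^2 has shape L^2 M (L != M), so D-series; mu = 6 gives D_6.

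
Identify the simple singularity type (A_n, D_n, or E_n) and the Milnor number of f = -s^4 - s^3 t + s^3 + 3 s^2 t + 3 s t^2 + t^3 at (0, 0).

The Hessian of f at 0 is [[0, 0], [0, 0]] with rank 0, so corank 2. A Groebner basis of the Jacobian ideal J(f) in C{s,t} is {3*s^2 + 6*s*t + t^4 + t^3 + 3*t^2, s^3 - 3*s^2 - 6*s*t - 3*t^2, s^2*t + 3*s^2 + 6*s*t + 3*t^2, -2*s^2 + s*t^2 - 4*s*t + t^3/3 - 2*t^2}; counting standard monomials gives mu = 7. Corank 2; j^3 = (s + t)^3 is a perfect cube, so E-series; the 4-jet and mu = 7 give E_7.

Type E_{7}, Milnor number mu = 7.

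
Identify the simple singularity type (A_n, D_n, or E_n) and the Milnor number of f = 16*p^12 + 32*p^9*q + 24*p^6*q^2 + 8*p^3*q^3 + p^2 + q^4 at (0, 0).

Type A3, Milnor number mu = 3.

The Hessian of f at 0 is [[2, 0], [0, 0]] with rank 1, so corank 1. A Groebner basis of the Jacobian ideal J(f) in C{p,q} is {q^3, p}; counting standard monomials gives mu = 3. Corank 1: A-series; mu = 3 gives A_3.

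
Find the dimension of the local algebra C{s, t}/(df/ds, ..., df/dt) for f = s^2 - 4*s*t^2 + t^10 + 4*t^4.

9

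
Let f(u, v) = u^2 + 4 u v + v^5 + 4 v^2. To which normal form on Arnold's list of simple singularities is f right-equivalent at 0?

The Hessian of f at 0 has rank 1. Corank 1: A-series; mu = 4 gives A_4.

A_4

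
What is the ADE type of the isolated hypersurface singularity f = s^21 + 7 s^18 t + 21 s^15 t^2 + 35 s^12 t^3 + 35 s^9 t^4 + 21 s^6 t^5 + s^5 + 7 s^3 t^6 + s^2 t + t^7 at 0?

D8

The Hessian of f at 0 has rank 0. Corank 2; j^3 = s^2*t has shape L^2 M (L != M), so D-series; mu = 8 gives D_8.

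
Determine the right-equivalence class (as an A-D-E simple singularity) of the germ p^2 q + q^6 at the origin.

D_7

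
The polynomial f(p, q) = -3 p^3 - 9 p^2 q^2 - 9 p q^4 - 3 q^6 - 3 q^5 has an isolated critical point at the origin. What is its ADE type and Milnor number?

Type E8, Milnor number mu = 8.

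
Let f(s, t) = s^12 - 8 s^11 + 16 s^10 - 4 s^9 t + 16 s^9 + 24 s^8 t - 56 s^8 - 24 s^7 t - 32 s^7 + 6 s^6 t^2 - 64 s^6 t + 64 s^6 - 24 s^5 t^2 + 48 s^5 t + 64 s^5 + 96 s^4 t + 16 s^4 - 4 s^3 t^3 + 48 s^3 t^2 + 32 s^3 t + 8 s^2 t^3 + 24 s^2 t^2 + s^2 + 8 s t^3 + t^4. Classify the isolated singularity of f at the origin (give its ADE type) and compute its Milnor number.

Type A3, Milnor number mu = 3.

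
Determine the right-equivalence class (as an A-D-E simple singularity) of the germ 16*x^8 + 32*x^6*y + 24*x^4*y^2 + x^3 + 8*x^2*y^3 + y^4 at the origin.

The Hessian of f at 0 is [[0, 0], [0, 0]] with rank 0, so corank 2. A Groebner basis of the Jacobian ideal J(f) in C{x,y} is {y^3, x^2}; counting standard monomials gives mu = 6. Corank 2; j^3 = x^3 is a perfect cube, so E-series; the 4-jet and mu = 6 give E_6.

E6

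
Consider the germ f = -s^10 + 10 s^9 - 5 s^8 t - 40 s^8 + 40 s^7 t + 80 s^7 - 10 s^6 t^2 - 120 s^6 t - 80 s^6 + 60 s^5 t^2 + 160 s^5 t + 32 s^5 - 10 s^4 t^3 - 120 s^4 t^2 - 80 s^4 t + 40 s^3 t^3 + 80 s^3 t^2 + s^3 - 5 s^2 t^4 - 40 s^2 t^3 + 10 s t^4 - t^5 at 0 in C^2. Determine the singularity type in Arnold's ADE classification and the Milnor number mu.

Type E8, Milnor number mu = 8.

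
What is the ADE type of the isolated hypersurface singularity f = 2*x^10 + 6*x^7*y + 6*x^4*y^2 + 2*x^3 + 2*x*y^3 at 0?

E_7

The Hessian of f at 0 has rank 0. Corank 2; j^3 = 2*x^3 is a perfect cube, so E-series; the 4-jet and mu = 7 give E_7.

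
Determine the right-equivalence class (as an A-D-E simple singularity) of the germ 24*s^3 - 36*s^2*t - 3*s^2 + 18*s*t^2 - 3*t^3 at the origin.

A2

The Hessian of f at 0 is [[-6, 0], [0, 0]] with rank 1, so corank 1. A Groebner basis of the Jacobian ideal J(f) in C{s,t} is {t^2, s}; counting standard monomials gives mu = 2. Corank 1: A-series; mu = 2 gives A_2.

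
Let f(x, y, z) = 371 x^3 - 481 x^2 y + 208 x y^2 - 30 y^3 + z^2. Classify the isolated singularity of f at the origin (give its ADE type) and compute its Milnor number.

The Hessian of f at 0 is [[0, 0, 0], [0, 0, 0], [0, 0, 2]] with rank 1, so corank 2. A Groebner basis of the Jacobian ideal J(f) in C{x,y,z} is {y^3, x^2 - 2*y^2/11, x*y - 61*y^2/143, z}; counting standard monomials gives mu = 4. Corank 2; j^3 = (7*x - 3*y)*(53*x^2 - 46*x*y + 10*y^2) splits into three distinct lines over C (the quadratic factor has nonzero discriminant), so D_4.

Type D_4, Milnor number mu = 4.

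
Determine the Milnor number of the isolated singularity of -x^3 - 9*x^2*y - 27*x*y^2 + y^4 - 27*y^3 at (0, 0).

The Hessian of f at 0 has rank 0. Corank 2; j^3 = -(x + 3*y)^3 is a perfect cube, so E-series; the 4-jet and mu = 6 give E_6.

6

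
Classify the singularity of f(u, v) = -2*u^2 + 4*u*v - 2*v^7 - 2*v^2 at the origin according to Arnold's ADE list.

A_{6}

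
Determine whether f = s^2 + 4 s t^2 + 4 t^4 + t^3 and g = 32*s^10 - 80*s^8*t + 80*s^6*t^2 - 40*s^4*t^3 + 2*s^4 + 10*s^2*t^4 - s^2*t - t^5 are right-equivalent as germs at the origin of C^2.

No.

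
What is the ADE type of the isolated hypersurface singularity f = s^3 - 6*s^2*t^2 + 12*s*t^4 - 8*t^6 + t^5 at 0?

E_{8}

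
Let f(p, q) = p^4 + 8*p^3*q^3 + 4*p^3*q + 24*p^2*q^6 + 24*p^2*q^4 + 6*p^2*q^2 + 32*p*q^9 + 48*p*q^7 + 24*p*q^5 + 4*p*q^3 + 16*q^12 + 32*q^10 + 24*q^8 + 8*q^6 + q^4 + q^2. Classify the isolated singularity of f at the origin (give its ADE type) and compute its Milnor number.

The Hessian of f at 0 is [[0, 0], [0, 2]] with rank 1, so corank 1. A Groebner basis of the Jacobian ideal J(f) in C{p,q} is {p^3, q}; counting standard monomials gives mu = 3. Corank 1: A-series; mu = 3 gives A_3.

Type A_{3}, Milnor number mu = 3.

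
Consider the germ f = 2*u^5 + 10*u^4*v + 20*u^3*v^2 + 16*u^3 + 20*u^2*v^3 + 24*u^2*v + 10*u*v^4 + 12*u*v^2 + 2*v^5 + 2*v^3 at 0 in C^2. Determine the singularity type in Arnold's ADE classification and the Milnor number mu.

Type E8, Milnor number mu = 8.

The Hessian of f at 0 is [[0, 0], [0, 0]] with rank 0, so corank 2. A Groebner basis of the Jacobian ideal J(f) in C{u,v} is {v^5, u*v^3 + 5*v^4/8, u^2 + u*v + v^2/4}; counting standard monomials gives mu = 8. Corank 2; j^3 = 2*(2*u + v)^3 is a perfect cube, so E-series; the 5-jet and mu = 8 give E_8.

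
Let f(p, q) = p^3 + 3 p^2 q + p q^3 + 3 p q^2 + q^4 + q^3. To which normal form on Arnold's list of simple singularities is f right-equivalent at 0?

E_7

The Hessian of f at 0 has rank 0. Corank 2; j^3 = (p + q)^3 is a perfect cube, so E-series; the 4-jet and mu = 7 give E_7.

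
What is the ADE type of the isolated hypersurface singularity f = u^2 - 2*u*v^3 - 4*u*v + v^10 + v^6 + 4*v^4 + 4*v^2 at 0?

A_9

The Hessian of f at 0 has rank 1. Corank 1: A-series; mu = 9 gives A_9.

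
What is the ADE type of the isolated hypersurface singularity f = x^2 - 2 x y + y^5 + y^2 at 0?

A4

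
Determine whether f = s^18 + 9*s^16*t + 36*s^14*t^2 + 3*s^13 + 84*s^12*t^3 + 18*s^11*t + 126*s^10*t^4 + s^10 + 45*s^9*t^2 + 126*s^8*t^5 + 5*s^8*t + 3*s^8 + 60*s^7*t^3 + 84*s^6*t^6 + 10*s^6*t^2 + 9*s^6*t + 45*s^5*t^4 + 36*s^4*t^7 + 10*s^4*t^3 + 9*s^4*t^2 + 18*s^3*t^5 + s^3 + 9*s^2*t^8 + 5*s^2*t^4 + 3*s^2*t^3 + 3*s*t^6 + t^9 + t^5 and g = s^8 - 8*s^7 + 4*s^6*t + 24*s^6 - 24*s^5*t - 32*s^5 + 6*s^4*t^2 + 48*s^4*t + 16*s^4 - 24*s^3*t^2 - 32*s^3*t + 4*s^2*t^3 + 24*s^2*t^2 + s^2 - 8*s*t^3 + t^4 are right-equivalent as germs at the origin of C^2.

No.

The Hessian of f at 0 is [[0, 0], [0, 0]] with rank 0, so corank 2. A Groebner basis of the Jacobian ideal J(f) in C{s,t} is {s^2/2 + s*t^3, t^4, s^3, s^2*t}; counting standard monomials gives mu = 8. Corank 2; j^3 = s^3 is a perfect cube, so E-series; the 5-jet and mu = 8 give E_8. The Hessian of g at 0 is [[2, 0], [0, 0]] with rank 1, so corank 1. A Groebner basis of the Jacobian ideal J(g) in C{s,t} is {t^3, s}; counting standard monomials gives mu = 3. Corank 1: A-series; mu = 3 gives A_3. f is E_8 but g is A_3, hence not right-equivalent.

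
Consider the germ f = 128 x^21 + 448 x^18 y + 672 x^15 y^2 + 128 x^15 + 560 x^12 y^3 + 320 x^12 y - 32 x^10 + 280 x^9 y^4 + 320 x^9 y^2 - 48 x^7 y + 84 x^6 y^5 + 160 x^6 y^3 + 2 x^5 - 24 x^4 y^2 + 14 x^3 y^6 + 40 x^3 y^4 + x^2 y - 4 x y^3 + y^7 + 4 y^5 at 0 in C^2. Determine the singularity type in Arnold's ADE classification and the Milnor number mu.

Type D_8, Milnor number mu = 8.

The Hessian of f at 0 has rank 0. Corank 2; j^3 = x^2*y has shape L^2 M (L != M), so D-series; mu = 8 gives D_8.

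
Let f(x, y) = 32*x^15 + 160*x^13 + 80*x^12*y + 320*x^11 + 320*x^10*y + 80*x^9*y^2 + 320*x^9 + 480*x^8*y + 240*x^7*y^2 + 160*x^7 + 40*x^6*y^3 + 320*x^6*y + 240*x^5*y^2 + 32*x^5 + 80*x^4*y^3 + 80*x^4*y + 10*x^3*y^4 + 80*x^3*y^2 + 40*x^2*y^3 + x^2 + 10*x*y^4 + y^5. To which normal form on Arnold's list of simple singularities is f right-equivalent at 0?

A_4

The Hessian of f at 0 is [[2, 0], [0, 0]] with rank 1, so corank 1. A Groebner basis of the Jacobian ideal J(f) in C{x,y} is {y^4, x}; counting standard monomials gives mu = 4. Corank 1: A-series; mu = 4 gives A_4.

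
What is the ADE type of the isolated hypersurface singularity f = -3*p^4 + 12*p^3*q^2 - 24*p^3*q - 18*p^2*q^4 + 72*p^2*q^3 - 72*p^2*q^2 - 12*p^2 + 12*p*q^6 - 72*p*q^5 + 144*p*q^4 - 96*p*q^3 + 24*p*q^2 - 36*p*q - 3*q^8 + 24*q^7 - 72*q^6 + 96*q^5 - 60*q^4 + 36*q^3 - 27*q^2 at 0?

A_{3}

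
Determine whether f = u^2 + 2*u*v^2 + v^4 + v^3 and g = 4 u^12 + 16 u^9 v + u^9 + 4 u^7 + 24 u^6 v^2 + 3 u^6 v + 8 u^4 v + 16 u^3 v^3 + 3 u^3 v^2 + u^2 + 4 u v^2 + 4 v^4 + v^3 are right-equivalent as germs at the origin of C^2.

The Hessian of f at 0 is [[2, 0], [0, 0]] with rank 1, so corank 1. A Groebner basis of the Jacobian ideal J(f) in C{u,v} is {v^2, u}; counting standard monomials gives mu = 2. Corank 1: A-series; mu = 2 gives A_2. The Hessian of g at 0 is [[2, 0], [0, 0]] with rank 1, so corank 1. A Groebner basis of the Jacobian ideal J(g) in C{u,v} is {v^2, u}; counting standard monomials gives mu = 2. Corank 1: A-series; mu = 2 gives A_2. Both have type A_2, hence right-equivalent.

Yes.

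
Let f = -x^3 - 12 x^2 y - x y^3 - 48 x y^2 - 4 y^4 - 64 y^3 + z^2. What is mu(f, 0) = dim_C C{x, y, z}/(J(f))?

7

The Hessian of f at 0 has rank 1. Corank 2; j^3 = -(x + 4*y)^3 is a perfect cube, so E-series; the 4-jet and mu = 7 give E_7.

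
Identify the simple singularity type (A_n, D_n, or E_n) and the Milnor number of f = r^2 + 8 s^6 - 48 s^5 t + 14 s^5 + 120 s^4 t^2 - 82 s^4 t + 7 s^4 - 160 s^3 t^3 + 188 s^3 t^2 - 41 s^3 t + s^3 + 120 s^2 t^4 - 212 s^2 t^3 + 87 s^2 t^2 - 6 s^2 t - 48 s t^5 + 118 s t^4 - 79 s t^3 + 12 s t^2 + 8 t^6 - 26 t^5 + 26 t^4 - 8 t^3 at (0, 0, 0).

Type E_{7}, Milnor number mu = 7.

The Hessian of f at 0 has rank 1. Corank 2; j^3 = (s - 2*t)^3 is a perfect cube, so E-series; the 4-jet and mu = 7 give E_7.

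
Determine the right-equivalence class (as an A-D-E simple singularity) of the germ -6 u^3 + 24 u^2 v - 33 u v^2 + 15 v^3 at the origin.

The Hessian of f at 0 has rank 0. Corank 2; j^3 = -3*(u - v)*(2*u^2 - 6*u*v + 5*v^2) splits into three distinct lines over C (the quadratic factor has nonzero discriminant), so D_4.

D4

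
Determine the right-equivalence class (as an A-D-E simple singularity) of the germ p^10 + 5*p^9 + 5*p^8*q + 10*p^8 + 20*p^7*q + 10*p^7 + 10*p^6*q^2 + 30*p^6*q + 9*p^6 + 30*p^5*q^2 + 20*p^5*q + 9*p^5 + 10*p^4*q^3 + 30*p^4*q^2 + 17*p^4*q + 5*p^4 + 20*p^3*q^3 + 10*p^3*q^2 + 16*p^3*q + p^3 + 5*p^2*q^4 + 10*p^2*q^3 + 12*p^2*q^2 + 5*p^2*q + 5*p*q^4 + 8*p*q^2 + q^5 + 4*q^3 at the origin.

D_{6}

The Hessian of f at 0 has rank 0. Corank 2; j^3 = (p + q)*(p + 2*q)^2 has shape L^2 M (L != M), so D-series; mu = 6 gives D_6.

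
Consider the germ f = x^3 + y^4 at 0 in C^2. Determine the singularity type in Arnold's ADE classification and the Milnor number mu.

The Hessian of f at 0 is [[0, 0], [0, 0]] with rank 0, so corank 2. A Groebner basis of the Jacobian ideal J(f) in C{x,y} is {y^3, x^2}; counting standard monomials gives mu = 6. Corank 2; j^3 = x^3 is a perfect cube, so E-series; the 4-jet and mu = 6 give E_6.

Type E6, Milnor number mu = 6.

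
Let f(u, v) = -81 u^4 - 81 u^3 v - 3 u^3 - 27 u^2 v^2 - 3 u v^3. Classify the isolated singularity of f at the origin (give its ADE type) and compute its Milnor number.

Type E7, Milnor number mu = 7.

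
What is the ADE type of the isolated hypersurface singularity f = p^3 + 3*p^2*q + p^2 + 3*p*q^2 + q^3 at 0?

The Hessian of f at 0 has rank 1. Corank 1: A-series; mu = 2 gives A_2.

A_{2}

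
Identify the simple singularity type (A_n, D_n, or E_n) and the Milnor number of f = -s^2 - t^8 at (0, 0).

The Hessian of f at 0 has rank 1. Corank 1: A-series; mu = 7 gives A_7.

Type A_7, Milnor number mu = 7.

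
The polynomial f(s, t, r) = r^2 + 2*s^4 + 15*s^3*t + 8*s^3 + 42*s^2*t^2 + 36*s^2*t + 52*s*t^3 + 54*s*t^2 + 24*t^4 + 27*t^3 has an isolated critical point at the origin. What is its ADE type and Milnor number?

Type E_{7}, Milnor number mu = 7.

The Hessian of f at 0 has rank 1. Corank 2; j^3 = (2*s + 3*t)^3 is a perfect cube, so E-series; the 4-jet and mu = 7 give E_7.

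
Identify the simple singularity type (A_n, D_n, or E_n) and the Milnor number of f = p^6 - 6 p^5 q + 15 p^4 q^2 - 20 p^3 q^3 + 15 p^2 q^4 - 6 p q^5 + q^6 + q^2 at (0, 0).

The Hessian of f at 0 is [[0, 0], [0, 2]] with rank 1, so corank 1. A Groebner basis of the Jacobian ideal J(f) in C{p,q} is {p^5, q}; counting standard monomials gives mu = 5. Corank 1: A-series; mu = 5 gives A_5.

Type A_5, Milnor number mu = 5.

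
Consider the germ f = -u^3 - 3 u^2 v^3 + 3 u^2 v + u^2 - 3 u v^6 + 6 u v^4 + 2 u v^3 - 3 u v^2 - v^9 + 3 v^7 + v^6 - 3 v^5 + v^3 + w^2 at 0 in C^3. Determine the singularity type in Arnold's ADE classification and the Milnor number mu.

Type A_{2}, Milnor number mu = 2.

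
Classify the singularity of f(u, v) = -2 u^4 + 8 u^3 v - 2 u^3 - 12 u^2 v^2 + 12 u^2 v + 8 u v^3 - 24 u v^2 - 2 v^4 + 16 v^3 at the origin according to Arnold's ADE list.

E_6

The Hessian of f at 0 is [[0, 0], [0, 0]] with rank 0, so corank 2. A Groebner basis of the Jacobian ideal J(f) in C{u,v} is {v^4, u*v^2 - 5*v^3/3, u^2 - 4*u*v + 4*v^2}; counting standard monomials gives mu = 6. Corank 2; j^3 = -2*(u - 2*v)^3 is a perfect cube, so E-series; the 4-jet and mu = 6 give E_6.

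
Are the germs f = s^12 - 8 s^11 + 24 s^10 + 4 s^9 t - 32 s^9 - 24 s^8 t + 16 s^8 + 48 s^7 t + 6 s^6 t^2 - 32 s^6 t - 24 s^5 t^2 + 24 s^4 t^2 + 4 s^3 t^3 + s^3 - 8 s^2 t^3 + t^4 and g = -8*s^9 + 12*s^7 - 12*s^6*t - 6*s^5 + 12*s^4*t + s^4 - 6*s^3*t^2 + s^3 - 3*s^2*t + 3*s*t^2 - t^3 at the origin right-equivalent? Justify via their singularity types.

Yes.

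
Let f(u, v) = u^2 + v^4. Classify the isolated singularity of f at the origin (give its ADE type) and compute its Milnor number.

The Hessian of f at 0 has rank 1. Corank 1: A-series; mu = 3 gives A_3.

Type A_3, Milnor number mu = 3.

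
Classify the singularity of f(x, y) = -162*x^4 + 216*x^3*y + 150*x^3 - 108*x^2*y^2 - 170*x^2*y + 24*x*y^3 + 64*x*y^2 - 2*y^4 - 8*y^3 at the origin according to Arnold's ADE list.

The Hessian of f at 0 is [[0, 0], [0, 0]] with rank 0, so corank 2. A Groebner basis of the Jacobian ideal J(f) in C{x,y} is {x*y^2 + 125*x*y/6 - 25*y^2/3, 625*x*y/12 + y^3 - 125*y^2/6, x^2 - 11*x*y/15 + 2*y^2/15}; counting standard monomials gives mu = 5. Corank 2; j^3 = 2*(3*x - y)*(5*x - 2*y)^2 has shape L^2 M (L != M), so D-series; mu = 5 gives D_5.

D_{5}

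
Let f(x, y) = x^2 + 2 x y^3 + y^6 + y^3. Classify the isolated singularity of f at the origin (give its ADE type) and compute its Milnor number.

Type A_2, Milnor number mu = 2.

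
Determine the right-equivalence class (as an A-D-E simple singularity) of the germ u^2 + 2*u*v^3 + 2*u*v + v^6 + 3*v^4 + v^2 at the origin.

A_3

The Hessian of f at 0 has rank 1. Corank 1: A-series; mu = 3 gives A_3.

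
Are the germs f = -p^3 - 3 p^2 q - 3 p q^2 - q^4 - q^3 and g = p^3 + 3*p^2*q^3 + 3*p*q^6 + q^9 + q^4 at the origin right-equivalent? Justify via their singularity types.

The Hessian of f at 0 has rank 0. Corank 2; j^3 = -(p + q)^3 is a perfect cube, so E-series; the 4-jet and mu = 6 give E_6. The Hessian of g at 0 has rank 0. Corank 2; j^3 = p^3 is a perfect cube, so E-series; the 4-jet and mu = 6 give E_6. Both have type E_6, hence right-equivalent.

Yes.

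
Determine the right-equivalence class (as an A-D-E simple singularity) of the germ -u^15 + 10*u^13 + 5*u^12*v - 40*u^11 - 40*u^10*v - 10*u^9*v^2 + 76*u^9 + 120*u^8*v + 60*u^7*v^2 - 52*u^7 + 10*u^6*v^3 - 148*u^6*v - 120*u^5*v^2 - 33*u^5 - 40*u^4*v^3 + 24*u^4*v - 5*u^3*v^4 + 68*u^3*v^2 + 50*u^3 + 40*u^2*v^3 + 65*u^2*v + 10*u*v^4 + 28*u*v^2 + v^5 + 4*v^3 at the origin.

The Hessian of f at 0 has rank 0. Corank 2; j^3 = (2*u + v)*(5*u + 2*v)^2 has shape L^2 M (L != M), so D-series; mu = 6 gives D_6.

D_6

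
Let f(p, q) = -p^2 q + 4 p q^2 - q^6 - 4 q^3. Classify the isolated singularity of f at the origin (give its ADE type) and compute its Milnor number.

Type D_{7}, Milnor number mu = 7.

The Hessian of f at 0 has rank 0. Corank 2; j^3 = -q*(p - 2*q)^2 has shape L^2 M (L != M), so D-series; mu = 7 gives D_7.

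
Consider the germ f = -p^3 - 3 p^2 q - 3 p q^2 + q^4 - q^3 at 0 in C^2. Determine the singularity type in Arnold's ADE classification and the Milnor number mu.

Type E_{6}, Milnor number mu = 6.

The Hessian of f at 0 has rank 0. Corank 2; j^3 = -(p + q)^3 is a perfect cube, so E-series; the 4-jet and mu = 6 give E_6.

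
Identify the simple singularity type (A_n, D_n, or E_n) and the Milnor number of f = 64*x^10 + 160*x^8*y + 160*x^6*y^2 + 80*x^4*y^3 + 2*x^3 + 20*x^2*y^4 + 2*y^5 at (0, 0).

Type E_8, Milnor number mu = 8.

The Hessian of f at 0 is [[0, 0], [0, 0]] with rank 0, so corank 2. A Groebner basis of the Jacobian ideal J(f) in C{x,y} is {y^4, x^2}; counting standard monomials gives mu = 8. Corank 2; j^3 = 2*x^3 is a perfect cube, so E-series; the 5-jet and mu = 8 give E_8.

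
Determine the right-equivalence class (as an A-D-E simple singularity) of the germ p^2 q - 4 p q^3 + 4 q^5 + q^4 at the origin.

D_5

The Hessian of f at 0 has rank 0. Corank 2; j^3 = p^2*q has shape L^2 M (L != M), so D-series; mu = 5 gives D_5.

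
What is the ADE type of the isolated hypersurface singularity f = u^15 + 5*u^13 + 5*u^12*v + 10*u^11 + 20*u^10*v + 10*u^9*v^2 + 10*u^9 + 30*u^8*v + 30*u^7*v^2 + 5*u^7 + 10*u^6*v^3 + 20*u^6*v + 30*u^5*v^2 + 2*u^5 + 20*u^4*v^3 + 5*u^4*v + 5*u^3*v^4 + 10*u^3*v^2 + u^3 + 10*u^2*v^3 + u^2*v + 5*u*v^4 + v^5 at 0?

The Hessian of f at 0 has rank 0. Corank 2; j^3 = u^2*(u + v) has shape L^2 M (L != M), so D-series; mu = 6 gives D_6.

D_{6}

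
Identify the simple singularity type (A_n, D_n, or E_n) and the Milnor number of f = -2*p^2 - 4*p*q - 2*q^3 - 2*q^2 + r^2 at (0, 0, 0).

Type A_2, Milnor number mu = 2.

The Hessian of f at 0 has rank 2. Corank 1: A-series; mu = 2 gives A_2.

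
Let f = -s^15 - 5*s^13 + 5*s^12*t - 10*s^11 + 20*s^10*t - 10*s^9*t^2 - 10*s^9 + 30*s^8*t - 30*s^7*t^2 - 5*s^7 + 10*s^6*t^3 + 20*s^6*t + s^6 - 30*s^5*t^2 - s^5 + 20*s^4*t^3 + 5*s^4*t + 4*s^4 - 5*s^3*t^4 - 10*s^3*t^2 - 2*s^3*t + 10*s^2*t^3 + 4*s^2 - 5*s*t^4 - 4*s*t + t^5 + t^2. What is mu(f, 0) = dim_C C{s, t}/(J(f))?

4

The Hessian of f at 0 is [[8, -4], [-4, 2]] with rank 1, so corank 1. A Groebner basis of the Jacobian ideal J(f) in C{s,t} is {16*s + t^3 - 8*t, s^2 - t^2/4, s*t - t^2/2}; counting standard monomials gives mu = 4. Corank 1: A-series; mu = 4 gives A_4.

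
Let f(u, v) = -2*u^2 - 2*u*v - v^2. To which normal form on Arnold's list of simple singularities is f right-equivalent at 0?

A1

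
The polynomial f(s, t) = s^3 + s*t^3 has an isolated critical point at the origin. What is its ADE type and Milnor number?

Type E_{7}, Milnor number mu = 7.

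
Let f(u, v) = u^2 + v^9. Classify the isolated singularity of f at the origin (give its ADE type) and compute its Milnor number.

Type A8, Milnor number mu = 8.

The Hessian of f at 0 is [[2, 0], [0, 0]] with rank 1, so corank 1. A Groebner basis of the Jacobian ideal J(f) in C{u,v} is {v^8, u}; counting standard monomials gives mu = 8. Corank 1: A-series; mu = 8 gives A_8.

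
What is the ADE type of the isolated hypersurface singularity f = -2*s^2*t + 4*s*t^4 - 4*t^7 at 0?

The Hessian of f at 0 has rank 0. Corank 2; j^3 = -2*s^2*t has shape L^2 M (L != M), so D-series; mu = 8 gives D_8.

D_8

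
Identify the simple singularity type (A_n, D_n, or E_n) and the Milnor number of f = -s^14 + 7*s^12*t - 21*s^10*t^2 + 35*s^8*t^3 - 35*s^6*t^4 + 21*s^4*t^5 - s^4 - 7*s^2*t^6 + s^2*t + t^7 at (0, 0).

The Hessian of f at 0 has rank 0. Corank 2; j^3 = s^2*t has shape L^2 M (L != M), so D-series; mu = 8 gives D_8.

Type D_8, Milnor number mu = 8.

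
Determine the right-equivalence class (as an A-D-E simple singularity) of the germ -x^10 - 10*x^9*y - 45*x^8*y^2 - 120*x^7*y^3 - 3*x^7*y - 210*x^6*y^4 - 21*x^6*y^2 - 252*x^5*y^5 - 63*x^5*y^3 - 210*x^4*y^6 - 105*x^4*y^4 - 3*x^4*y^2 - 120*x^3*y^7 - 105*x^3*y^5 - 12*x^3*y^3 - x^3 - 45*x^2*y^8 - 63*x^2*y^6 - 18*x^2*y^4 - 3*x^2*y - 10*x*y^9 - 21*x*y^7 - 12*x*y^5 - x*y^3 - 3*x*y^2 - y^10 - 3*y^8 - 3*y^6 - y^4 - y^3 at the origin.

The Hessian of f at 0 has rank 0. Corank 2; j^3 = -(x + y)^3 is a perfect cube, so E-series; the 4-jet and mu = 7 give E_7.

E_{7}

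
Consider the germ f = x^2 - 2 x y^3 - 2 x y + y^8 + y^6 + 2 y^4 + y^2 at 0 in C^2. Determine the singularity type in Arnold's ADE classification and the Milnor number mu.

Type A7, Milnor number mu = 7.

The Hessian of f at 0 is [[2, -2], [-2, 2]] with rank 1, so corank 1. A Groebner basis of the Jacobian ideal J(f) in C{x,y} is {x^3 - 3*x*y^2 + 2*x - 2*y, x^2*y - 2*x*y^2 + x - y, -x + y^3 + y}; counting standard monomials gives mu = 7. Corank 1: A-series; mu = 7 gives A_7.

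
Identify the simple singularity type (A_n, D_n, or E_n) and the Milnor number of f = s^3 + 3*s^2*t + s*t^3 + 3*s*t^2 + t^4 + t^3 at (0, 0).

Type E_7, Milnor number mu = 7.

The Hessian of f at 0 has rank 0. Corank 2; j^3 = (s + t)^3 is a perfect cube, so E-series; the 4-jet and mu = 7 give E_7.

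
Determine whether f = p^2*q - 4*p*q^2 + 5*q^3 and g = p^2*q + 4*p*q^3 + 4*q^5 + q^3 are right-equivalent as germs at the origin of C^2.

Yes.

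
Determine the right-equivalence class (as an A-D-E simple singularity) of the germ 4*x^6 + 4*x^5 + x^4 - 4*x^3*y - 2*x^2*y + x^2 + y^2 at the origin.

The Hessian of f at 0 is [[2, 0], [0, 2]] with rank 2, so corank 0. A Groebner basis of the Jacobian ideal J(f) in C{x,y} is {x, y}; counting standard monomials gives mu = 1. Corank 0: nondegenerate Morse point, so A_1.

A_1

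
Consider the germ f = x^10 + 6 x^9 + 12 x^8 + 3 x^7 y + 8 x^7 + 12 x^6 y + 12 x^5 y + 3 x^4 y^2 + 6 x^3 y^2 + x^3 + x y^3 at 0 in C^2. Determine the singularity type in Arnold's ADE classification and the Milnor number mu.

Type E_7, Milnor number mu = 7.

The Hessian of f at 0 has rank 0. Corank 2; j^3 = x^3 is a perfect cube, so E-series; the 4-jet and mu = 7 give E_7.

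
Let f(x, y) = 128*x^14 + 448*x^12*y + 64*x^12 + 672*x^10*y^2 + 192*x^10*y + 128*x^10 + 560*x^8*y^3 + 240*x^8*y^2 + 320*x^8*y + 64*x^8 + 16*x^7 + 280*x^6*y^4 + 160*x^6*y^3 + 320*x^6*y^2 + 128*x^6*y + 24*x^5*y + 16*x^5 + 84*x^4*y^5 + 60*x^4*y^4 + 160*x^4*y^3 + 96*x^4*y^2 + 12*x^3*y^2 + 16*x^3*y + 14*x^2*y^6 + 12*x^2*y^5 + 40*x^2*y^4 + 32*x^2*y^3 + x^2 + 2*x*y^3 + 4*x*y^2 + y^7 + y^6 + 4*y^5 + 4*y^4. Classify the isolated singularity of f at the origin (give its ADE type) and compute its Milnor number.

Type A6, Milnor number mu = 6.

The Hessian of f at 0 has rank 1. Corank 1: A-series; mu = 6 gives A_6.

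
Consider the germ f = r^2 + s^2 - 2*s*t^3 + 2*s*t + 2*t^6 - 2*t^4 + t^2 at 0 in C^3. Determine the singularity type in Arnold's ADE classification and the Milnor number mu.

Type A_{5}, Milnor number mu = 5.

The Hessian of f at 0 has rank 2. Corank 1: A-series; mu = 5 gives A_5.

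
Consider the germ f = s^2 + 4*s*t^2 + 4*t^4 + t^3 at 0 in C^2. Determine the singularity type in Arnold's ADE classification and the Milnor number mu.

The Hessian of f at 0 is [[2, 0], [0, 0]] with rank 1, so corank 1. A Groebner basis of the Jacobian ideal J(f) in C{s,t} is {t^2, s}; counting standard monomials gives mu = 2. Corank 1: A-series; mu = 2 gives A_2.

Type A_{2}, Milnor number mu = 2.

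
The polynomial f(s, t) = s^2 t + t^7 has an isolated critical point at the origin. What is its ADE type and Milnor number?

Type D_8, Milnor number mu = 8.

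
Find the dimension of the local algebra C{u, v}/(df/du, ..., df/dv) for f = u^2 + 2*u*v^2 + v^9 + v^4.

8

The Hessian of f at 0 has rank 1. Corank 1: A-series; mu = 8 gives A_8.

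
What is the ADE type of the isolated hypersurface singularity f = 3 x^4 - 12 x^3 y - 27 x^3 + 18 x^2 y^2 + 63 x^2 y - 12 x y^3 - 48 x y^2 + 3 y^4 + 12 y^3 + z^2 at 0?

D_{5}

The Hessian of f at 0 has rank 1. Corank 2; j^3 = -3*(x - y)*(3*x - 2*y)^2 has shape L^2 M (L != M), so D-series; mu = 5 gives D_5.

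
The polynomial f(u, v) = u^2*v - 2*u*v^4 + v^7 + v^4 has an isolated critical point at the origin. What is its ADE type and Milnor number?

The Hessian of f at 0 has rank 0. Corank 2; j^3 = u^2*v has shape L^2 M (L != M), so D-series; mu = 5 gives D_5.

Type D_5, Milnor number mu = 5.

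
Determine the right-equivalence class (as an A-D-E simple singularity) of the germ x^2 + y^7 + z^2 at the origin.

A_{6}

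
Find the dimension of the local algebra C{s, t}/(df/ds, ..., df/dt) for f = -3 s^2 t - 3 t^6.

The Hessian of f at 0 has rank 0. Corank 2; j^3 = -3*s^2*t has shape L^2 M (L != M), so D-series; mu = 7 gives D_7.

7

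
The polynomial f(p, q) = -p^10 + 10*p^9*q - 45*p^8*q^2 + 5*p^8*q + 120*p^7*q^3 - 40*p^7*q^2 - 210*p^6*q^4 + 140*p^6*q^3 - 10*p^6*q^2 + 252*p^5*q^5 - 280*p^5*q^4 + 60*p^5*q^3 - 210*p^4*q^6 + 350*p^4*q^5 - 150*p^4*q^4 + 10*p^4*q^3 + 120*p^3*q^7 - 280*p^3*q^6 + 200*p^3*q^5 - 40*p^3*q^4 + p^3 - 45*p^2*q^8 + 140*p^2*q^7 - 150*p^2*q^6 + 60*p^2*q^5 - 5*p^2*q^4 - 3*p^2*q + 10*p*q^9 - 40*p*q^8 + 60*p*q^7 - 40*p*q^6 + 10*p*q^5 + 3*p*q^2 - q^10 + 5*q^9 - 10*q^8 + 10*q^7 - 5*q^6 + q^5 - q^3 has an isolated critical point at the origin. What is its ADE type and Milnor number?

Type E_8, Milnor number mu = 8.

The Hessian of f at 0 is [[0, 0], [0, 0]] with rank 0, so corank 2. A Groebner basis of the Jacobian ideal J(f) in C{p,q} is {q^4, p^2 - 2*p*q + q^2}; counting standard monomials gives mu = 8. Corank 2; j^3 = (p - q)^3 is a perfect cube, so E-series; the 5-jet and mu = 8 give E_8.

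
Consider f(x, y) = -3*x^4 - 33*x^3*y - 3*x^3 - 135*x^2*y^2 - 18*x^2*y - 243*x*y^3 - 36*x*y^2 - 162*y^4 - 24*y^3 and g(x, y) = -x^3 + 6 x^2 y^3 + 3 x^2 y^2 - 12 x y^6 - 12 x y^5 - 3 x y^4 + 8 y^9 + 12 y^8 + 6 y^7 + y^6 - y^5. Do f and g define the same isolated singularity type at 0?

The Hessian of f at 0 has rank 0. Corank 2; j^3 = -3*(x + 2*y)^3 is a perfect cube, so E-series; the 4-jet and mu = 7 give E_7. The Hessian of g at 0 has rank 0. Corank 2; j^3 = -x^3 is a perfect cube, so E-series; the 5-jet and mu = 8 give E_8. f is E_7 but g is E_8, hence not right-equivalent.

No.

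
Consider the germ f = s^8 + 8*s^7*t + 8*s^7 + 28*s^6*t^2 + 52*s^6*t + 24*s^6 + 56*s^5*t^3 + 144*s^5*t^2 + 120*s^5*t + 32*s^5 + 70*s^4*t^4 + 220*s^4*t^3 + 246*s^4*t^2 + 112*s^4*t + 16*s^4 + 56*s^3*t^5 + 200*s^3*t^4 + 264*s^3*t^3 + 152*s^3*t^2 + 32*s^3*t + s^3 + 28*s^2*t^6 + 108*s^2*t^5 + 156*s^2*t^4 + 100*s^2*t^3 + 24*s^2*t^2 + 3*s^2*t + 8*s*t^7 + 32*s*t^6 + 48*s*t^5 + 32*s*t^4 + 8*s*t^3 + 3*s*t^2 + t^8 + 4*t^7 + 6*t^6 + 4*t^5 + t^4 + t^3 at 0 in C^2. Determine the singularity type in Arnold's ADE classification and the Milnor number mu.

The Hessian of f at 0 has rank 0. Corank 2; j^3 = (s + t)^3 is a perfect cube, so E-series; the 4-jet and mu = 6 give E_6.

Type E6, Milnor number mu = 6.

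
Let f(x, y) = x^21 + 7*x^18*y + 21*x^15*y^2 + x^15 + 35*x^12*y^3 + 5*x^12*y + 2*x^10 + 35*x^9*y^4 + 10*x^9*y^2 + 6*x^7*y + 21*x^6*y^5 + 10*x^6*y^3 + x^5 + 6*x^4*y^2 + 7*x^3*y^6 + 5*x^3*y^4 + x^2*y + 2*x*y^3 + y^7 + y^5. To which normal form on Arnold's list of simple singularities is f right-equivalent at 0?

The Hessian of f at 0 is [[0, 0], [0, 0]] with rank 0, so corank 2. A Groebner basis of the Jacobian ideal J(f) in C{x,y} is {x^2*y^2 + x^2/7 + x*y^2/7, x^3 - x^2/7 - x*y^2/7, x*y + y^3}; counting standard monomials gives mu = 8. Corank 2; j^3 = x^2*y has shape L^2 M (L != M), so D-series; mu = 8 gives D_8.

D_8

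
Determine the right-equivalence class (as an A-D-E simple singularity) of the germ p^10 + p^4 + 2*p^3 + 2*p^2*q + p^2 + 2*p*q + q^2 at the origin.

A_9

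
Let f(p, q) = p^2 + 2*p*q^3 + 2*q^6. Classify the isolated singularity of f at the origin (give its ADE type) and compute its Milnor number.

Type A5, Milnor number mu = 5.

The Hessian of f at 0 has rank 1. Corank 1: A-series; mu = 5 gives A_5.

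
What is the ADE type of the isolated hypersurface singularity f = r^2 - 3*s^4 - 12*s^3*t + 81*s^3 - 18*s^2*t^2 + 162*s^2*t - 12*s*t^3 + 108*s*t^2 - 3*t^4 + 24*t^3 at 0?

E_{6}

The Hessian of f at 0 has rank 1. Corank 2; j^3 = 3*(3*s + 2*t)^3 is a perfect cube, so E-series; the 4-jet and mu = 6 give E_6.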